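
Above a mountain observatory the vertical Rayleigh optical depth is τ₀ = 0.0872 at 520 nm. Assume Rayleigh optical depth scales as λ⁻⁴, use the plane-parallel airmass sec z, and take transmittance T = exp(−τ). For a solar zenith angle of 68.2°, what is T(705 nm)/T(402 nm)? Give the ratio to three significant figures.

Airmass: sec 68.2° = 2.6927.
τ(705 nm) = 0.0872 × (520/705)⁴ × 2.6927 = 0.0872 × 0.2960 × 2.6927 = 0.0695.
τ(402 nm) = 0.0872 × (520/402)⁴ × 2.6927 = 0.0872 × 2.7997 × 2.6927 = 0.6574.
T(705)/T(402) = exp(τ_B − τ_A) = exp(0.5879) = 1.8002.

1.80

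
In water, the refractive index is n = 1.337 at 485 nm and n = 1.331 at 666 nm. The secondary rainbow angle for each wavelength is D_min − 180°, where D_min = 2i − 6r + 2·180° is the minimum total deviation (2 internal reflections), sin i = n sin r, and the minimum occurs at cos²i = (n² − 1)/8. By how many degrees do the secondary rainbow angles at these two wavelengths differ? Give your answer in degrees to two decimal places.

At 485 nm (n = 1.337): cos²i = 0.09845 → i = 71.714°, r = 45.249°, D_min = 231.934°, rainbow angle = 51.934°.
At 666 nm (n = 1.331): cos²i = 0.09645 → i = 71.907°, r = 45.575°, D_min = 230.365°, rainbow angle = 50.365°.
Angular width = |51.934° − 50.365°| = 1.569°.

1.57°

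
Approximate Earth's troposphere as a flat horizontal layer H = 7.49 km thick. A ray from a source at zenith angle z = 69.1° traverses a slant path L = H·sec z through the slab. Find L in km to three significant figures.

sec z = 1/cos 69.1° = 2.8032.
L = 7.49 × 2.8032 = 20.996 km.

21.0 km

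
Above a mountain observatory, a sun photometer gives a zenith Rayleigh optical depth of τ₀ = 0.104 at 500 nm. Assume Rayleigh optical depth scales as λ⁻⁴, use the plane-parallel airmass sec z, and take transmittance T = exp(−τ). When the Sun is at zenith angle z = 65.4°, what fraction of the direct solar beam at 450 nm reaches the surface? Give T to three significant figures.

sec 65.4° = 2.4022.
τ = 0.104 × (500/450)⁴ × 2.4022 = 0.104 × 1.5242 × 2.4022 = 0.3808.
T = exp(−0.3808) = 0.6833.

0.683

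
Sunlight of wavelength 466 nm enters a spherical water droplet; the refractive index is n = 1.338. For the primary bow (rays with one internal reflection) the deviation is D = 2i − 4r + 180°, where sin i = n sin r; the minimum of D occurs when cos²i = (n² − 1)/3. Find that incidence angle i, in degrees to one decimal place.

cos²i = (1.338² − 1)/3 = (1.79024 − 1)/3 = 0.26341.
cos i = 0.51324, so i = 59.120°.

59.1°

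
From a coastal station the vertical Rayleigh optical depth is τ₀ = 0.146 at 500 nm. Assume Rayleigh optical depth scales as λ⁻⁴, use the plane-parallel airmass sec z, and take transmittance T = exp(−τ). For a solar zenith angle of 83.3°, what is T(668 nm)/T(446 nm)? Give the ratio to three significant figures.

4.87

Airmass: sec 83.3° = 8.5711.
τ(668 nm) = 0.146 × (500/668)⁴ × 8.5711 = 0.146 × 0.3139 × 8.5711 = 0.3928.
τ(446 nm) = 0.146 × (500/446)⁴ × 8.5711 = 0.146 × 1.5796 × 8.5711 = 1.9767.
T(668)/T(446) = exp(τ_B − τ_A) = exp(1.5839) = 4.8737.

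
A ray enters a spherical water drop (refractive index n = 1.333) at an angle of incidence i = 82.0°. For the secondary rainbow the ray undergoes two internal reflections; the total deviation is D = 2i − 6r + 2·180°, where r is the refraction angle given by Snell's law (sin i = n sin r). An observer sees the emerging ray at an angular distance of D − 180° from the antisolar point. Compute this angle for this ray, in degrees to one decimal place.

sin r = sin 82.0° / 1.333 = 0.9903/1.333 = 0.7429; r = 47.98°.
D = 2·82.0° − 6·47.98° + 2·180° = 164.00° − 287.87° + 360° = 236.13°.
Angle from antisolar point = D − 180° = 56.13°.

56.1°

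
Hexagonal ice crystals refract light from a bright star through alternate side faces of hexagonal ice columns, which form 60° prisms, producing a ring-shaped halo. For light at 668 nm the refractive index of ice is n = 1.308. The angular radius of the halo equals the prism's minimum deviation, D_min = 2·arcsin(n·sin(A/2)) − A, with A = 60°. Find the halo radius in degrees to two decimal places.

n·sin(A/2) = 1.308 × sin 30° = 1.308 × 0.5000 = 0.6540.
D_min = 2·arcsin(0.6540) − 60° = 2 × 40.844° − 60° = 21.688°.

21.69°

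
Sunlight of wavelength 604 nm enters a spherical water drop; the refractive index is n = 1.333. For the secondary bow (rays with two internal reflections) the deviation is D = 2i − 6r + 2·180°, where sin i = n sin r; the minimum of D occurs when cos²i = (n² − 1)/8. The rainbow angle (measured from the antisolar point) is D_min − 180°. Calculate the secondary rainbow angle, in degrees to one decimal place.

50.9°

cos²i = (1.77689 − 1)/8 = 0.09711; i = arccos(0.31163) = 71.843°.
sin r = sin 71.843°/1.333 = 0.71283; r = 45.466°.
D_min = 2·71.843° − 6·45.466° + 360° = 230.891°.
Rainbow angle = D_min − 180° = 50.891°.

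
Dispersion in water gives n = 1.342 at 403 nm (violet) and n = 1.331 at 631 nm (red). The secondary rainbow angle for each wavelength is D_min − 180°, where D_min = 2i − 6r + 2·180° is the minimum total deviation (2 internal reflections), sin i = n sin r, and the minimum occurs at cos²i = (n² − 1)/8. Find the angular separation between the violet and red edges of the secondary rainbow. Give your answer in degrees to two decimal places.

At 403 nm (n = 1.342): cos²i = 0.10012 → i = 71.554°, r = 44.981°, D_min = 233.222°, rainbow angle = 53.222°.
At 631 nm (n = 1.331): cos²i = 0.09645 → i = 71.907°, r = 45.575°, D_min = 230.365°, rainbow angle = 50.365°.
Angular width = |53.222° − 50.365°| = 2.857°.

2.86°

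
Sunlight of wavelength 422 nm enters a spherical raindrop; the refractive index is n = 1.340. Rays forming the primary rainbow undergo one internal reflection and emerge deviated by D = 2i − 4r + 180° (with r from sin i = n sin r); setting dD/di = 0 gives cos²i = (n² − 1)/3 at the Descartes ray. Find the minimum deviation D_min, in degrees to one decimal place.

138.9°

cos²i = (1.79560 − 1)/3 = 0.26520; i = arccos(0.51498) = 59.004°.
sin r = sin 59.004°/1.340 = 0.63971; r = 39.770°.
D_min = 2·59.004° − 4·39.770° + 180° = 138.929°.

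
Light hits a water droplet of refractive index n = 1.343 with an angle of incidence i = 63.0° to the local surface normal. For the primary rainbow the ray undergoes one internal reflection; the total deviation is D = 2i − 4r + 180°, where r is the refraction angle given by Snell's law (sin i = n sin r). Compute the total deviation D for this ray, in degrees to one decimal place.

sin r = sin 63.0° / 1.343 = 0.8910/1.343 = 0.6634; r = 41.56°.
D = 2·63.0° − 4·41.56° + 180° = 126.00° − 166.25° + 180° = 139.75°.

139.7°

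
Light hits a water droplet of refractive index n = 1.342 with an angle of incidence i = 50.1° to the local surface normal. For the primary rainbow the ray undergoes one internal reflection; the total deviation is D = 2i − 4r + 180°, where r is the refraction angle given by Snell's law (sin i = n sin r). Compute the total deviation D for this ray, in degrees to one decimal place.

sin r = sin 50.1° / 1.342 = 0.7672/1.342 = 0.5717; r = 34.87°.
D = 2·50.1° − 4·34.87° + 180° = 100.20° − 139.46° + 180° = 140.74°.

140.7°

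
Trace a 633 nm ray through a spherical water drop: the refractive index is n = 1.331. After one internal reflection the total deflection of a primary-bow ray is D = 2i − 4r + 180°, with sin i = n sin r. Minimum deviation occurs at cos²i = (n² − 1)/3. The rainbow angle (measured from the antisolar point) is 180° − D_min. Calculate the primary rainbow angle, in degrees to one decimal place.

42.4°

cos²i = (1.77156 − 1)/3 = 0.25719; i = arccos(0.50714) = 59.527°.
sin r = sin 59.527°/1.331 = 0.64753; r = 40.356°.
D_min = 2·59.527° − 4·40.356° + 180° = 137.630°.
Rainbow angle = 180° − D_min = 42.370°.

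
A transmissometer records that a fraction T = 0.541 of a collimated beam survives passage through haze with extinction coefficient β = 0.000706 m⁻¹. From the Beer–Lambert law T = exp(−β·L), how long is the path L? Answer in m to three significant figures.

870 m

Beer–Lambert: T = exp(−βL) ⇒ L = −ln(T)/β = −ln(0.541)/0.000706 = 0.6143/0.000706 = 870.2 m.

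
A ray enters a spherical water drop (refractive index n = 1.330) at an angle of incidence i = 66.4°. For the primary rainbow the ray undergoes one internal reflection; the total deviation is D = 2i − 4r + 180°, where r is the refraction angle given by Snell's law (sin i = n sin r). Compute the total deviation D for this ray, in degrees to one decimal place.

138.6°

sin r = sin 66.4° / 1.330 = 0.9164/1.330 = 0.6890; r = 43.55°.
D = 2·66.4° − 4·43.55° + 180° = 132.80° − 174.20° + 180° = 138.60°.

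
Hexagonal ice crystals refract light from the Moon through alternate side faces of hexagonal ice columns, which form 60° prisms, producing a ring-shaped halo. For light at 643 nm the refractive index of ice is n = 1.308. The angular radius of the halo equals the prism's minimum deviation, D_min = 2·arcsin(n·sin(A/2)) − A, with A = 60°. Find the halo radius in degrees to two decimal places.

n·sin(A/2) = 1.308 × sin 30° = 1.308 × 0.5000 = 0.6540.
D_min = 2·arcsin(0.6540) − 60° = 2 × 40.844° − 60° = 21.688°.

21.69°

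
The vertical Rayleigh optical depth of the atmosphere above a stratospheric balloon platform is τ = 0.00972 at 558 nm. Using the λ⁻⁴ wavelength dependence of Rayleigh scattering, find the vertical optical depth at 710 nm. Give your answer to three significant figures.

0.00371

τ(710 nm) = τ(558 nm) × (558/710)⁴ = 0.00972 × (0.7859)⁴ = 0.00972 × 0.3815 = 0.0037.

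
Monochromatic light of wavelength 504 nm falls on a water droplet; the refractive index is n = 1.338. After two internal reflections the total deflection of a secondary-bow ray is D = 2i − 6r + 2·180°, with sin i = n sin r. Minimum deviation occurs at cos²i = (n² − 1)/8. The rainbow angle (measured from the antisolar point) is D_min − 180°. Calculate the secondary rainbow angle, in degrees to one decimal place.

cos²i = (1.79024 − 1)/8 = 0.09878; i = arccos(0.31429) = 71.682°.
sin r = sin 71.682°/1.338 = 0.70951; r = 45.195°.
D_min = 2·71.682° − 6·45.195° + 360° = 232.193°.
Rainbow angle = D_min − 180° = 52.193°.

52.2°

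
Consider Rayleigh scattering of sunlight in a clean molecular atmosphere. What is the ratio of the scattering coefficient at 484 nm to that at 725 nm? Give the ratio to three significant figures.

5.03

Rayleigh scattering ∝ λ⁻⁴, so the ratio of coefficients is the inverse fourth power of the wavelength ratio.
σ(484)/σ(725) = (725/484)⁴ = (1.4979)⁴ = 5.035.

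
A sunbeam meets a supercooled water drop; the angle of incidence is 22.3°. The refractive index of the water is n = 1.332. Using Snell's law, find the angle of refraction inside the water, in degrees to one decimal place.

Snell: sin θ_r = sin θ_i / n = sin 22.3° / 1.332 = 0.3795 / 1.332 = 0.2849.
θ_r = arcsin(0.2849) = 16.55°.

16.6°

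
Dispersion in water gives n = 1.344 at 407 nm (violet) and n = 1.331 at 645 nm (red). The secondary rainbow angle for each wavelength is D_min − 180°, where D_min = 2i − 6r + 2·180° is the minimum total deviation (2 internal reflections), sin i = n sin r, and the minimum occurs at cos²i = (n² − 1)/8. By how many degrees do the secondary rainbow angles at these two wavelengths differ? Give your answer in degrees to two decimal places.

At 407 nm (n = 1.344): cos²i = 0.10079 → i = 71.490°, r = 44.874°, D_min = 233.733°, rainbow angle = 53.733°.
At 645 nm (n = 1.331): cos²i = 0.09645 → i = 71.907°, r = 45.575°, D_min = 230.365°, rainbow angle = 50.365°.
Angular width = |53.733° − 50.365°| = 3.368°.

3.37°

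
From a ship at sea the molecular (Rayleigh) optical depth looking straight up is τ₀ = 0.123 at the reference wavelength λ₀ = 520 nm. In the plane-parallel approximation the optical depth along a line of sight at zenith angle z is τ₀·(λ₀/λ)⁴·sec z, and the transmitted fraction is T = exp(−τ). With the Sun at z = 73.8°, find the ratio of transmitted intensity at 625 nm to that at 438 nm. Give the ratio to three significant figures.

1.94

Airmass: sec 73.8° = 3.5843.
τ(625 nm) = 0.123 × (520/625)⁴ × 3.5843 = 0.123 × 0.4792 × 3.5843 = 0.2113.
τ(438 nm) = 0.123 × (520/438)⁴ × 3.5843 = 0.123 × 1.9866 × 3.5843 = 0.8759.
T(625)/T(438) = exp(τ_B − τ_A) = exp(0.6646) = 1.9437.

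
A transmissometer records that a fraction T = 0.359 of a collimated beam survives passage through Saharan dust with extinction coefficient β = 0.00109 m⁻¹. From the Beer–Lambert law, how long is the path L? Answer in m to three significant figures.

940 m

Beer–Lambert: T = exp(−βL) ⇒ L = −ln(T)/β = −ln(0.359)/0.00109 = 1.0244/0.00109 = 939.8 m.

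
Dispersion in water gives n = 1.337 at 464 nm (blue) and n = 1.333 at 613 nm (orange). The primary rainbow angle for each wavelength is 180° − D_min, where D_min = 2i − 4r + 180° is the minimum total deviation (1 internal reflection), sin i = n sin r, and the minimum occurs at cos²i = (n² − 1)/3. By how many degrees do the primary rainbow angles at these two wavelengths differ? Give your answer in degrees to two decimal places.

0.58°

At 464 nm (n = 1.337): cos²i = 0.26252 → i = 59.178°, r = 39.964°, D_min = 138.500°, rainbow angle = 41.500°.
At 613 nm (n = 1.333): cos²i = 0.25896 → i = 59.410°, r = 40.225°, D_min = 137.922°, rainbow angle = 42.078°.
Angular width = |41.500° − 42.078°| = 0.578°.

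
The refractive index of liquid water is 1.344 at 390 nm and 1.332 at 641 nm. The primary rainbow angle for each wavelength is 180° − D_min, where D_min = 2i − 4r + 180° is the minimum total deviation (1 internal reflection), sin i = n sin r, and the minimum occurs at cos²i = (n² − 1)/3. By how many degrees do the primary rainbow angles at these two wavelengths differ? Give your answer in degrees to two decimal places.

1.72°

At 390 nm (n = 1.344): cos²i = 0.26878 → i = 58.772°, r = 39.512°, D_min = 139.495°, rainbow angle = 40.505°.
At 641 nm (n = 1.332): cos²i = 0.25807 → i = 59.469°, r = 40.290°, D_min = 137.776°, rainbow angle = 42.224°.
Angular width = |40.505° − 42.224°| = 1.719°.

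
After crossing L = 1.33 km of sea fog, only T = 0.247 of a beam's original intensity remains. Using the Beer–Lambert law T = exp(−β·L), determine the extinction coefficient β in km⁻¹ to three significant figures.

Beer–Lambert: T = exp(−βL) ⇒ β = −ln(T)/L = −ln(0.247)/1.33 = 1.3984/1.33 = 1.051 km⁻¹.

1.05 km⁻¹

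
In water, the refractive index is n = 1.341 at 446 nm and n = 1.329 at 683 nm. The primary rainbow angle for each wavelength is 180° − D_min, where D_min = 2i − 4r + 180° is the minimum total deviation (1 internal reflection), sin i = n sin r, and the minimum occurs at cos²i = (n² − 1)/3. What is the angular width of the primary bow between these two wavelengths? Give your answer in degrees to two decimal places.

1.73°

At 446 nm (n = 1.341): cos²i = 0.26609 → i = 58.946°, r = 39.705°, D_min = 139.071°, rainbow angle = 40.929°.
At 683 nm (n = 1.329): cos²i = 0.25541 → i = 59.643°, r = 40.487°, D_min = 137.337°, rainbow angle = 42.663°.
Angular width = |40.929° − 42.663°| = 1.735°.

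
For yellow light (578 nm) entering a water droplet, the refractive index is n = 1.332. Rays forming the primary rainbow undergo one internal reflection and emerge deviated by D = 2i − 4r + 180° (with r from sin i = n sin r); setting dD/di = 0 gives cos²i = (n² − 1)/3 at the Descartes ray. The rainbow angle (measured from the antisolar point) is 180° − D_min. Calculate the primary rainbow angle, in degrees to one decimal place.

42.2°

cos²i = (1.77422 − 1)/3 = 0.25807; i = arccos(0.50801) = 59.469°.
sin r = sin 59.469°/1.332 = 0.64666; r = 40.290°.
D_min = 2·59.469° − 4·40.290° + 180° = 137.776°.
Rainbow angle = 180° − D_min = 42.224°.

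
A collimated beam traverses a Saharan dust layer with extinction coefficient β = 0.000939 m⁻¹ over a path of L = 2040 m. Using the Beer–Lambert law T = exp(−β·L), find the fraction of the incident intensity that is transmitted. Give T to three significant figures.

τ = β·L = 0.000939 × 2040 = 1.9156.
T = exp(−1.9156) = 0.1473.

0.147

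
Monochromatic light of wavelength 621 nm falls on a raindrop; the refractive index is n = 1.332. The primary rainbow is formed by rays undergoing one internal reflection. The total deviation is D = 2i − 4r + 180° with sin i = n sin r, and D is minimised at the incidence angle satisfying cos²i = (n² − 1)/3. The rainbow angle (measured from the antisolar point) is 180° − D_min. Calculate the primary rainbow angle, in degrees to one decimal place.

cos²i = (1.77422 − 1)/3 = 0.25807; i = arccos(0.50801) = 59.469°.
sin r = sin 59.469°/1.332 = 0.64666; r = 40.290°.
D_min = 2·59.469° − 4·40.290° + 180° = 137.776°.
Rainbow angle = 180° − D_min = 42.224°.

42.2°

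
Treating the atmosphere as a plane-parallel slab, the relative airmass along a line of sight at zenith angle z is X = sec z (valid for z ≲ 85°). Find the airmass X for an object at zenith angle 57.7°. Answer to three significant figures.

X = sec z = 1/cos 57.7° = 1/0.5344 = 1.8714.

1.87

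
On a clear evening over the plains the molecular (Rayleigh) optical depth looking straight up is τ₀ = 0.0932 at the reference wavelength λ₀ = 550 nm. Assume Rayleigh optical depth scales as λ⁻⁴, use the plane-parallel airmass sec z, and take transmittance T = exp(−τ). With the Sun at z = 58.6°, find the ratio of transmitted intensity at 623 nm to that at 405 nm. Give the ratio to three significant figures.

1.65

Airmass: sec 58.6° = 1.9194.
τ(623 nm) = 0.0932 × (550/623)⁴ × 1.9194 = 0.0932 × 0.6074 × 1.9194 = 0.1087.
τ(405 nm) = 0.0932 × (550/405)⁴ × 1.9194 = 0.0932 × 3.4012 × 1.9194 = 0.6084.
T(623)/T(405) = exp(τ_B − τ_A) = exp(0.4998) = 1.6483.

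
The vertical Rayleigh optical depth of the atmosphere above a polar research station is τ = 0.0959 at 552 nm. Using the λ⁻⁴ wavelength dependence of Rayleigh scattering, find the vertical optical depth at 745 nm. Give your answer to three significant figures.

τ(745 nm) = τ(552 nm) × (552/745)⁴ = 0.0959 × (0.7409)⁴ = 0.0959 × 0.3014 = 0.0289.

0.0289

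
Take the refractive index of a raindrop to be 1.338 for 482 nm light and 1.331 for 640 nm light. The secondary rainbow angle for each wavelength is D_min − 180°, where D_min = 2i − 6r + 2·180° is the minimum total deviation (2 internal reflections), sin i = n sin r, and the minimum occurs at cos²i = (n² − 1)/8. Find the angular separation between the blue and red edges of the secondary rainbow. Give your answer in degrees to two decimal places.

1.83°

At 482 nm (n = 1.338): cos²i = 0.09878 → i = 71.682°, r = 45.195°, D_min = 232.193°, rainbow angle = 52.193°.
At 640 nm (n = 1.331): cos²i = 0.09645 → i = 71.907°, r = 45.575°, D_min = 230.365°, rainbow angle = 50.365°.
Angular width = |52.193° − 50.365°| = 1.828°.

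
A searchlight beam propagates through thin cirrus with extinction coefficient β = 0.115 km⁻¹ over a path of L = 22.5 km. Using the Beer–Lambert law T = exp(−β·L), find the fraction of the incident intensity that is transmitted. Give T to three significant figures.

τ = β·L = 0.115 × 22.5 = 2.5875.
T = exp(−2.5875) = 0.0752.

0.0752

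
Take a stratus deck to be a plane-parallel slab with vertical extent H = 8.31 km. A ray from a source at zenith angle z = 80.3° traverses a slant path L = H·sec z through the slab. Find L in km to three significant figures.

49.3 km

sec z = 1/cos 80.3° = 5.9351.
L = 8.31 × 5.9351 = 49.321 km.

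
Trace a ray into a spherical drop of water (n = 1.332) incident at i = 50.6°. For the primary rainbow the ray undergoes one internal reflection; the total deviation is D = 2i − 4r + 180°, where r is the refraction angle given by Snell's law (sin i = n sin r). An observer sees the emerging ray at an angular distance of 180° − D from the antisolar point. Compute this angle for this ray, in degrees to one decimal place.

40.6°

sin r = sin 50.6° / 1.332 = 0.7727/1.332 = 0.5801; r = 35.46°.
D = 2·50.6° − 4·35.46° + 180° = 101.20° − 141.84° + 180° = 139.36°.
Angle from antisolar point = 180° − D = 40.64°.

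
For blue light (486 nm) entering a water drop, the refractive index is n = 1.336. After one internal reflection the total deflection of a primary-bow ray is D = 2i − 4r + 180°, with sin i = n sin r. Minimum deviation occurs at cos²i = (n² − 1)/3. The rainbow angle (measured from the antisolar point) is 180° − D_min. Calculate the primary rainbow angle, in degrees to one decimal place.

cos²i = (1.78490 − 1)/3 = 0.26163; i = arccos(0.51150) = 59.236°.
sin r = sin 59.236°/1.336 = 0.64318; r = 40.029°.
D_min = 2·59.236° − 4·40.029° + 180° = 138.356°.
Rainbow angle = 180° − D_min = 41.644°.

41.6°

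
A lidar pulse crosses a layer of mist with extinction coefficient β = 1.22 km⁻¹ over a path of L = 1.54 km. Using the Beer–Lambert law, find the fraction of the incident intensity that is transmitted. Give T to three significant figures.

τ = β·L = 1.22 × 1.54 = 1.8788.
T = exp(−1.8788) = 0.1528.

0.153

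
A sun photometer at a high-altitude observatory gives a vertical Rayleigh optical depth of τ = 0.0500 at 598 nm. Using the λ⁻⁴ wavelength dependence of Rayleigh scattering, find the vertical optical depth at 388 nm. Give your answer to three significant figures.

0.282

τ(388 nm) = τ(598 nm) × (598/388)⁴ = 0.0500 × (1.5412)⁴ = 0.0500 × 5.6426 = 0.2821.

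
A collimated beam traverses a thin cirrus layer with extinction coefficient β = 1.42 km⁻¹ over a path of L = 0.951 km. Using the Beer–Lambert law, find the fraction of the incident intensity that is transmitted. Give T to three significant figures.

τ = β·L = 1.42 × 0.951 = 1.3504.
T = exp(−1.3504) = 0.2591.

0.259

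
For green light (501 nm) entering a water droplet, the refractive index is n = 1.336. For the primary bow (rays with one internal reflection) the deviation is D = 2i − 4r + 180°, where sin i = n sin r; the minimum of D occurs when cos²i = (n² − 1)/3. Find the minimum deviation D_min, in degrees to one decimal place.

cos²i = (1.78490 − 1)/3 = 0.26163; i = arccos(0.51150) = 59.236°.
sin r = sin 59.236°/1.336 = 0.64318; r = 40.029°.
D_min = 2·59.236° − 4·40.029° + 180° = 138.356°.

138.4°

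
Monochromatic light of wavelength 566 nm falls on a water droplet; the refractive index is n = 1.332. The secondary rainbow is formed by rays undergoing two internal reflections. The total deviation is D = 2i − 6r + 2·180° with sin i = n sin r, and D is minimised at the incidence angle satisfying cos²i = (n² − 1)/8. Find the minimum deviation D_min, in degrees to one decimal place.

cos²i = (1.77422 − 1)/8 = 0.09678; i = arccos(0.31109) = 71.875°.
sin r = sin 71.875°/1.332 = 0.71350; r = 45.520°.
D_min = 2·71.875° − 6·45.520° + 360° = 230.628°.

230.6°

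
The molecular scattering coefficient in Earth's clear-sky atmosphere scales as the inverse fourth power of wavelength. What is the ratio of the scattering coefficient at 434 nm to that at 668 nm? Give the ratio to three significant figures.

Rayleigh scattering ∝ λ⁻⁴, so the ratio of coefficients is the inverse fourth power of the wavelength ratio.
σ(434)/σ(668) = (668/434)⁴ = (1.5392)⁴ = 5.612.

5.61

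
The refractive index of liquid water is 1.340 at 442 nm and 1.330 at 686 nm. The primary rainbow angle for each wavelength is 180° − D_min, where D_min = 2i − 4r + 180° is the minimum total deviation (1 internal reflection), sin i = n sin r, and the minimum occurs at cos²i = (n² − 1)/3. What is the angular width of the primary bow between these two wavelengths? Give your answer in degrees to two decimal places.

At 442 nm (n = 1.340): cos²i = 0.26520 → i = 59.004°, r = 39.770°, D_min = 138.929°, rainbow angle = 41.071°.
At 686 nm (n = 1.330): cos²i = 0.25630 → i = 59.585°, r = 40.422°, D_min = 137.484°, rainbow angle = 42.516°.
Angular width = |41.071° − 42.516°| = 1.445°.

1.45°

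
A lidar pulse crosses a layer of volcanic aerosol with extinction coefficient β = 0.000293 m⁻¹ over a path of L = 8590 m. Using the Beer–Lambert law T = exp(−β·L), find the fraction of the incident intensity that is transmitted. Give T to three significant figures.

τ = β·L = 0.000293 × 8590 = 2.5169.
T = exp(−2.5169) = 0.0807.

0.0807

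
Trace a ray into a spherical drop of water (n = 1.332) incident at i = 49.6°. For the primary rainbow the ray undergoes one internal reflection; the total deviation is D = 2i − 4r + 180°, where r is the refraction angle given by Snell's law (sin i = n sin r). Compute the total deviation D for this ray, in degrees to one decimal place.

sin r = sin 49.6° / 1.332 = 0.7615/1.332 = 0.5717; r = 34.87°.
D = 2·49.6° − 4·34.87° + 180° = 99.20° − 139.48° + 180° = 139.72°.

139.7°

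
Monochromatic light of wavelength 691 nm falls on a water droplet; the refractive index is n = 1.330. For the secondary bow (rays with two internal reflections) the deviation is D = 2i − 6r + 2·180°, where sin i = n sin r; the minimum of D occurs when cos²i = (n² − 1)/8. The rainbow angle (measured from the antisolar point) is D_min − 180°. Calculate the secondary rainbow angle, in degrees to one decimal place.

cos²i = (1.76890 − 1)/8 = 0.09611; i = arccos(0.31002) = 71.940°.
sin r = sin 71.940°/1.330 = 0.71483; r = 45.630°.
D_min = 2·71.940° − 6·45.630° + 360° = 230.101°.
Rainbow angle = D_min − 180° = 50.101°.

50.1°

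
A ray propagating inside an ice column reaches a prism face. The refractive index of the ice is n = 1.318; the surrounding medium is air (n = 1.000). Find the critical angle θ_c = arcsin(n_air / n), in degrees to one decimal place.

sin θ_c = n_air / n = 1.000 / 1.318 = 0.7587.
θ_c = arcsin(0.7587) = 49.35°.

49.4°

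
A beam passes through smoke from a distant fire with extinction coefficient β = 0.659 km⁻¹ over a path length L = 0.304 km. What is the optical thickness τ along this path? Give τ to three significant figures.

0.200

τ = β·L = 0.659 × 0.304 = 0.2003.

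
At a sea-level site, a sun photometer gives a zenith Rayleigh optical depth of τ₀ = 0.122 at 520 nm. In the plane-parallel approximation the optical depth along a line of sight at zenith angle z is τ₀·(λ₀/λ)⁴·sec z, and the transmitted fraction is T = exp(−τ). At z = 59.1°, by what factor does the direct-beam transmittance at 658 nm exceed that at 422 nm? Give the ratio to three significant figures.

Airmass: sec 59.1° = 1.9473.
τ(658 nm) = 0.122 × (520/658)⁴ × 1.9473 = 0.122 × 0.3900 × 1.9473 = 0.0927.
τ(422 nm) = 0.122 × (520/422)⁴ × 1.9473 = 0.122 × 2.3055 × 1.9473 = 0.5477.
T(658)/T(422) = exp(τ_B − τ_A) = exp(0.4550) = 1.5762.

1.58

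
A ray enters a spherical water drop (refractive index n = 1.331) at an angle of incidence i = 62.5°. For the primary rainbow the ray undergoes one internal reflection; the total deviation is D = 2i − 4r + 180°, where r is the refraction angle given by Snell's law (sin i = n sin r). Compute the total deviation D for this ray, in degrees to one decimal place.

sin r = sin 62.5° / 1.331 = 0.8870/1.331 = 0.6664; r = 41.79°.
D = 2·62.5° − 4·41.79° + 180° = 125.00° − 167.17° + 180° = 137.83°.

137.8°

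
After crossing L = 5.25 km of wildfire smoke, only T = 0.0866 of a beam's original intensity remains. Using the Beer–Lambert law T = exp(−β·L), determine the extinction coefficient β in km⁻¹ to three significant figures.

0.466 km⁻¹

Beer–Lambert: T = exp(−βL) ⇒ β = −ln(T)/L = −ln(0.0866)/5.25 = 2.4465/5.25 = 0.466 km⁻¹.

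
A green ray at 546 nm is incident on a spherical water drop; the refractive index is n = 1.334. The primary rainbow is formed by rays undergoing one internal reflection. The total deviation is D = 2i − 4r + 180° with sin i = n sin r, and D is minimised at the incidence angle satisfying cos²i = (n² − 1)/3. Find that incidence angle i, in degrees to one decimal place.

cos²i = (1.334² − 1)/3 = (1.77956 − 1)/3 = 0.25985.
cos i = 0.50976, so i = 59.352°.

59.4°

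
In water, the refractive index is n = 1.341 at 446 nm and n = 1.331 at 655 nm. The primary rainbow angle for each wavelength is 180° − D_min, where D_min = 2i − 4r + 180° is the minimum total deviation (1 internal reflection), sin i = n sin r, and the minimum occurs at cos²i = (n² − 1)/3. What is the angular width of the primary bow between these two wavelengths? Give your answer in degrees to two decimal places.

At 446 nm (n = 1.341): cos²i = 0.26609 → i = 58.946°, r = 39.705°, D_min = 139.071°, rainbow angle = 40.929°.
At 655 nm (n = 1.331): cos²i = 0.25719 → i = 59.527°, r = 40.356°, D_min = 137.630°, rainbow angle = 42.370°.
Angular width = |40.929° − 42.370°| = 1.441°.

1.44°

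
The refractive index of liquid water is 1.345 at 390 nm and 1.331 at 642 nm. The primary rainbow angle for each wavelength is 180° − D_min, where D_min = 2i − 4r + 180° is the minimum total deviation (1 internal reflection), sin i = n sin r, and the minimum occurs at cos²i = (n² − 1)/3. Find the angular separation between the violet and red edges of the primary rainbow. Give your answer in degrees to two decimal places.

At 390 nm (n = 1.345): cos²i = 0.26967 → i = 58.715°, r = 39.448°, D_min = 139.635°, rainbow angle = 40.365°.
At 642 nm (n = 1.331): cos²i = 0.25719 → i = 59.527°, r = 40.356°, D_min = 137.630°, rainbow angle = 42.370°.
Angular width = |40.365° − 42.370°| = 2.005°.

2.01°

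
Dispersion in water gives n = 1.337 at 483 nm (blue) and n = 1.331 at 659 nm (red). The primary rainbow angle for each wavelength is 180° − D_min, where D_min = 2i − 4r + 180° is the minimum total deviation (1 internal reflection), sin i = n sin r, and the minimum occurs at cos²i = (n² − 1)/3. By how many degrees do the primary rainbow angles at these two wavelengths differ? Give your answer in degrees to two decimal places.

0.87°

At 483 nm (n = 1.337): cos²i = 0.26252 → i = 59.178°, r = 39.964°, D_min = 138.500°, rainbow angle = 41.500°.
At 659 nm (n = 1.331): cos²i = 0.25719 → i = 59.527°, r = 40.356°, D_min = 137.630°, rainbow angle = 42.370°.
Angular width = |41.500° − 42.370°| = 0.870°.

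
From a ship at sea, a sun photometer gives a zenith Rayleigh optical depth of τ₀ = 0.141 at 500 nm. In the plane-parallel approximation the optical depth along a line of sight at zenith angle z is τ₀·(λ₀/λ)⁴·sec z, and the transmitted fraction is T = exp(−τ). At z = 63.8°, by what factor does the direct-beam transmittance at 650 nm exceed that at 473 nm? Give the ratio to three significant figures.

1.33

Airmass: sec 63.8° = 2.2650.
τ(650 nm) = 0.141 × (500/650)⁴ × 2.2650 = 0.141 × 0.3501 × 2.2650 = 0.1118.
τ(473 nm) = 0.141 × (500/473)⁴ × 2.2650 = 0.141 × 1.2486 × 2.2650 = 0.3988.
T(650)/T(473) = exp(τ_B − τ_A) = exp(0.2869) = 1.3324.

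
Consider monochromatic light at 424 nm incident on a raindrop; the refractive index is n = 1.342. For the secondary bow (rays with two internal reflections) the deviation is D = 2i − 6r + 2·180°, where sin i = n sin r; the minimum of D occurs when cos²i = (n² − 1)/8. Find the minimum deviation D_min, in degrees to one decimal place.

cos²i = (1.80096 − 1)/8 = 0.10012; i = arccos(0.31642) = 71.554°.
sin r = sin 71.554°/1.342 = 0.70687; r = 44.981°.
D_min = 2·71.554° − 6·44.981° + 360° = 233.222°.

233.2°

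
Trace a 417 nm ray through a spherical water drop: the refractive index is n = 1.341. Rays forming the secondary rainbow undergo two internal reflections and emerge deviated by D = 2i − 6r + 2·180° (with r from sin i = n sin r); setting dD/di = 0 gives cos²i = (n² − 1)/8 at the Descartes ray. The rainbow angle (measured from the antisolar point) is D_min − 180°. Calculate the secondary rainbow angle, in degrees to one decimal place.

53.0°

cos²i = (1.79828 − 1)/8 = 0.09979; i = arccos(0.31589) = 71.586°.
sin r = sin 71.586°/1.341 = 0.70753; r = 45.034°.
D_min = 2·71.586° − 6·45.034° + 360° = 232.966°.
Rainbow angle = D_min − 180° = 52.966°.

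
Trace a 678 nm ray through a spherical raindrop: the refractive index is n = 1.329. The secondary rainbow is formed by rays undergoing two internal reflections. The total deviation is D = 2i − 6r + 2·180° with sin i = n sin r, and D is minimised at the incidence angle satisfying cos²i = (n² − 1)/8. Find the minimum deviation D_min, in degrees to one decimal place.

229.8°

cos²i = (1.76624 − 1)/8 = 0.09578; i = arccos(0.30948) = 71.972°.
sin r = sin 71.972°/1.329 = 0.71550; r = 45.685°.
D_min = 2·71.972° − 6·45.685° + 360° = 229.837°.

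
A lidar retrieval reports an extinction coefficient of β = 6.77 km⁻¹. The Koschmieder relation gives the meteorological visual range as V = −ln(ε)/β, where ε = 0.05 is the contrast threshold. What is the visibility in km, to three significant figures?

V = −ln(0.05) / 6.77 = 2.996 / 6.77 = 0.4425 km.

0.443 km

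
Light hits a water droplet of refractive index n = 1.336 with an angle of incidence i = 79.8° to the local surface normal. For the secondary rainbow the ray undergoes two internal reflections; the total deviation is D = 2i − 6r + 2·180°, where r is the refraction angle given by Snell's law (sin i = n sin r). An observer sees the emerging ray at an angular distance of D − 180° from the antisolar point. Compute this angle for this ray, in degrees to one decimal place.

54.9°

sin r = sin 79.8° / 1.336 = 0.9842/1.336 = 0.7367; r = 47.45°.
D = 2·79.8° − 6·47.45° + 2·180° = 159.60° − 284.69° + 360° = 234.91°.
Angle from antisolar point = D − 180° = 54.91°.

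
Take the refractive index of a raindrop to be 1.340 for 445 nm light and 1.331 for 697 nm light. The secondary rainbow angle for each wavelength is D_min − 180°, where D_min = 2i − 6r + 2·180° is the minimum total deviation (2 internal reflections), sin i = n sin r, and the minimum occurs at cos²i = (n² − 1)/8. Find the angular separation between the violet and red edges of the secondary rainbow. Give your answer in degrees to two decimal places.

2.34°

At 445 nm (n = 1.340): cos²i = 0.09945 → i = 71.618°, r = 45.088°, D_min = 232.709°, rainbow angle = 52.709°.
At 697 nm (n = 1.331): cos²i = 0.09645 → i = 71.907°, r = 45.575°, D_min = 230.365°, rainbow angle = 50.365°.
Angular width = |52.709° − 50.365°| = 2.344°.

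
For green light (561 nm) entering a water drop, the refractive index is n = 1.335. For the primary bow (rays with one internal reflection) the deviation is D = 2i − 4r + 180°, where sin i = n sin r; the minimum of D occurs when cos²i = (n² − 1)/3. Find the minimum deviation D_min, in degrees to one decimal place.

138.2°

cos²i = (1.78222 − 1)/3 = 0.26074; i = arccos(0.51063) = 59.294°.
sin r = sin 59.294°/1.335 = 0.64405; r = 40.094°.
D_min = 2·59.294° − 4·40.094° + 180° = 138.212°.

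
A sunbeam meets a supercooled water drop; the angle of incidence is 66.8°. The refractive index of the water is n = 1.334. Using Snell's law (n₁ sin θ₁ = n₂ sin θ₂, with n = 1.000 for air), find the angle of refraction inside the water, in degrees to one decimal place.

43.6°

Snell: sin θ_r = sin θ_i / n = sin 66.8° / 1.334 = 0.9191 / 1.334 = 0.6890.
θ_r = arcsin(0.6890) = 43.55°.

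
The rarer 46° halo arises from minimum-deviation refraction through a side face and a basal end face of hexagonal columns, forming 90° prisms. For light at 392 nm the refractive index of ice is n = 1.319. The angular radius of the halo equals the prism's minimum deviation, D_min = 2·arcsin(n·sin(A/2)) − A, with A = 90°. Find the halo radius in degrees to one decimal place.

n·sin(A/2) = 1.319 × sin 45° = 1.319 × 0.7071 = 0.9327.
D_min = 2·arcsin(0.9327) − 90° = 2 × 68.856° − 90° = 47.711°.

47.7°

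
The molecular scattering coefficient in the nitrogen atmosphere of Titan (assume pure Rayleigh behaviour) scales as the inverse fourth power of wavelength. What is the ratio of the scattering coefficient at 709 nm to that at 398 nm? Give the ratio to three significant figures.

Rayleigh scattering ∝ λ⁻⁴, so the ratio of coefficients is the inverse fourth power of the wavelength ratio.
σ(709)/σ(398) = (398/709)⁴ = (0.5614)⁴ = 0.0993.

0.0993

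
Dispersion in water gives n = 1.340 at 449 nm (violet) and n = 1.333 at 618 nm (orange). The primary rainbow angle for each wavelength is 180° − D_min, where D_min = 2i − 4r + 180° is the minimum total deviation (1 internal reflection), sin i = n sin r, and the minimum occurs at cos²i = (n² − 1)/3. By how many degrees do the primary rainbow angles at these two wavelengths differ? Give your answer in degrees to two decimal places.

At 449 nm (n = 1.340): cos²i = 0.26520 → i = 59.004°, r = 39.770°, D_min = 138.929°, rainbow angle = 41.071°.
At 618 nm (n = 1.333): cos²i = 0.25896 → i = 59.410°, r = 40.225°, D_min = 137.922°, rainbow angle = 42.078°.
Angular width = |41.071° − 42.078°| = 1.007°.

1.01°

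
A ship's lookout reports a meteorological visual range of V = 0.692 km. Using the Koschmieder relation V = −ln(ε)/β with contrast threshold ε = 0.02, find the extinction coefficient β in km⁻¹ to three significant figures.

β = −ln(0.02) / V = 3.912 / 0.692 = 5.6532 km⁻¹.

5.65 km⁻¹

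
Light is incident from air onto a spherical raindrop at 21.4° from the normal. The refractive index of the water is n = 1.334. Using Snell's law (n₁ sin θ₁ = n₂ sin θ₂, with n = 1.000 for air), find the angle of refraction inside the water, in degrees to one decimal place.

15.9°

Snell: sin θ_r = sin θ_i / n = sin 21.4° / 1.334 = 0.3649 / 1.334 = 0.2735.
θ_r = arcsin(0.2735) = 15.87°.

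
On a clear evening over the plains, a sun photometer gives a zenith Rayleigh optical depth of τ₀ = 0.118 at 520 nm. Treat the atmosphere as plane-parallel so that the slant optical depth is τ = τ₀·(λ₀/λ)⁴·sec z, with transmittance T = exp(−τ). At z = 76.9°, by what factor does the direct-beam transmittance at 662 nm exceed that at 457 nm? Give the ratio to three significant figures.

Airmass: sec 76.9° = 4.4121.
τ(662 nm) = 0.118 × (520/662)⁴ × 4.4121 = 0.118 × 0.3807 × 4.4121 = 0.1982.
τ(457 nm) = 0.118 × (520/457)⁴ × 4.4121 = 0.118 × 1.6763 × 4.4121 = 0.8727.
T(662)/T(457) = exp(τ_B − τ_A) = exp(0.6745) = 1.9631.

1.96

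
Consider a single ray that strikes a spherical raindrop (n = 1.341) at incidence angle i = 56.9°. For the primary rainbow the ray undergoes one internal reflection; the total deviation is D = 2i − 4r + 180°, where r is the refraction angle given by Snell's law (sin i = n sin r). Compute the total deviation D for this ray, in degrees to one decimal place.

sin r = sin 56.9° / 1.341 = 0.8377/1.341 = 0.6247; r = 38.66°.
D = 2·56.9° − 4·38.66° + 180° = 113.80° − 154.64° + 180° = 139.16°.

139.2°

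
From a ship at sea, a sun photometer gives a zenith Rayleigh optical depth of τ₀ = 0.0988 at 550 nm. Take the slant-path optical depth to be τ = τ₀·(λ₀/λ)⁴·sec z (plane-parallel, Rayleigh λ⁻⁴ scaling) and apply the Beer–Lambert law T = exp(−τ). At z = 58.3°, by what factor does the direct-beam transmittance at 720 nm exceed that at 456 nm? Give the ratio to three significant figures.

Airmass: sec 58.3° = 1.9031.
τ(720 nm) = 0.0988 × (550/720)⁴ × 1.9031 = 0.0988 × 0.3405 × 1.9031 = 0.0640.
τ(456 nm) = 0.0988 × (550/456)⁴ × 1.9031 = 0.0988 × 2.1164 × 1.9031 = 0.3979.
T(720)/T(456) = exp(τ_B − τ_A) = exp(0.3339) = 1.3964.

1.40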